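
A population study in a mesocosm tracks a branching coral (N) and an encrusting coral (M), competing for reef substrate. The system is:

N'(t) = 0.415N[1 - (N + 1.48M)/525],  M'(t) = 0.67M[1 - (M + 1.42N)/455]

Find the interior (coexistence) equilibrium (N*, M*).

Setting both brackets to zero gives the nullclines N + 1.48M = 525 and 1.42N + M = 455.
Substituting M = 455 - 1.42N into the first: N(1 - 1.48·1.42) = 525 - 1.48·455.
So N* = -148/-1.1 = 135, and then M* = 455 - 1.42·135 = 264.

N* ≈ 135, M* ≈ 264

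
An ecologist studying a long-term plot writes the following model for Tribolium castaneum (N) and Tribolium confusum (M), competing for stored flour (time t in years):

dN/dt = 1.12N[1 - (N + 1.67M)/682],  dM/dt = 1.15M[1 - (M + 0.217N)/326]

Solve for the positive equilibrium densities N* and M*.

Setting both brackets to zero gives the nullclines N + 1.67M = 682 and 0.217N + M = 326.
Substituting M = 326 - 0.217N into the first: N(1 - 1.67·0.217) = 682 - 1.67·326.
So N* = 138/0.638 = 216, and then M* = 326 - 0.217·216 = 279.

N* ≈ 216, M* ≈ 279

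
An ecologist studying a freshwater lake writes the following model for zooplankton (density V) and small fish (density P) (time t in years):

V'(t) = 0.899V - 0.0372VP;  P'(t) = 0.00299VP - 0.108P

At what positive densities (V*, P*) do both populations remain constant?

Set dP/dt = 0 with P > 0: 0.00299V - 0.108 = 0, so V* = 0.108/0.00299 = 36.1.
Set dV/dt = 0 with V > 0: 0.899 - 0.0372P = 0, so P* = 0.899/0.0372 = 24.2.

V* ≈ 36.1, P* ≈ 24.2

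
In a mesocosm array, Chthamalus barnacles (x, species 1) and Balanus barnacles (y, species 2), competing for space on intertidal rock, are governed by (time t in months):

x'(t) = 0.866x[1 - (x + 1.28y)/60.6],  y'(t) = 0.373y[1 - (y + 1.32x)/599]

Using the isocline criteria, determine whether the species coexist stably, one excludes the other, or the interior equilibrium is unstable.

species 2 excludes species 1

Compare the nullcline intercepts: K1/α12 = 60.6/1.28 = 47.3 < K2 = 599; K2/α21 = 599/1.32 = 454 > K1 = 60.6.
Since the inequalities point opposite ways, species 2 can invade but species 1 cannot.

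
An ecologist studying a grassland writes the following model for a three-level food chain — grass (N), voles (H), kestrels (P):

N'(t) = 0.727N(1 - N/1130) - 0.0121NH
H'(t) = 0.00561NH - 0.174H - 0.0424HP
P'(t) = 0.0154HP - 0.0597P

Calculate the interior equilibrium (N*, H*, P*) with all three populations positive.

N* ≈ 1060, H* ≈ 3.88, P* ≈ 136

From dP/dt = 0: 0.0154H* = 0.0597, so H* = 3.88.
From dN/dt = 0: 0.727(1 - N*/1130) = 0.0121·3.88, giving N* = 1130·(1 - 0.0645) = 1060.
From dH/dt = 0: 0.00561·1060 - 0.174 = 0.0424P*, so P* = 5.76/0.0424 = 136.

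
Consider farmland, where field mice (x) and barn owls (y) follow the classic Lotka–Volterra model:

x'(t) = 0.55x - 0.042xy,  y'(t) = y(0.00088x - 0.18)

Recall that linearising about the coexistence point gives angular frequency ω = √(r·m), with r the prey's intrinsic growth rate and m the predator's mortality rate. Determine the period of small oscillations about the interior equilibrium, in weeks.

Here r = 0.55 and m = 0.18, so r·m = 0.099.
ω = √0.099 = 0.315 per week, hence T = 2π/ω ≈ 20 weeks.

T ≈ 20 weeks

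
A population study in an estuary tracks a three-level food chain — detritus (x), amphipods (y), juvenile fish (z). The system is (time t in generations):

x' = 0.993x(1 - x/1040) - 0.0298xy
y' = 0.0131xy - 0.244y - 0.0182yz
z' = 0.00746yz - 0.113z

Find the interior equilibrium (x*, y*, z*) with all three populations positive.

From dz/dt = 0: 0.00746y* = 0.113, so y* = 15.1.
From dx/dt = 0: 0.993(1 - x*/1040) = 0.0298·15.1, giving x* = 1040·(1 - 0.455) = 567.
From dy/dt = 0: 0.0131·567 - 0.244 = 0.0182z*, so z* = 7.19/0.0182 = 395.

x* ≈ 567, y* ≈ 15.1, z* ≈ 395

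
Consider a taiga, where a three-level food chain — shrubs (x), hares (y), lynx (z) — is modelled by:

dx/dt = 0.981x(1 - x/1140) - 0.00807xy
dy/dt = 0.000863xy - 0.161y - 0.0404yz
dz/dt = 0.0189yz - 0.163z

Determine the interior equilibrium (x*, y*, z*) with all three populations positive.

From dz/dt = 0: 0.0189y* = 0.163, so y* = 8.62.
From dx/dt = 0: 0.981(1 - x*/1140) = 0.00807·8.62, giving x* = 1140·(1 - 0.0709) = 1060.
From dy/dt = 0: 0.000863·1060 - 0.161 = 0.0404z*, so z* = 0.753/0.0404 = 18.6.

x* ≈ 1060, y* ≈ 8.62, z* ≈ 18.6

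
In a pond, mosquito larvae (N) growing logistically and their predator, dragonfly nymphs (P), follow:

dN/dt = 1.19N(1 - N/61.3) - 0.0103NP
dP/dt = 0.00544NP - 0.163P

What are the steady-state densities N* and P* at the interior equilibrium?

N* ≈ 30, P* ≈ 59.1

From dP/dt = 0 with P > 0: 0.00544N* = 0.163, so N* = 30.
Substitute into dN/dt = 0: 1.19(1 - 30/61.3) = 0.0103P*.
The bracket is 0.511, giving P* = 0.608/0.0103 = 59.1.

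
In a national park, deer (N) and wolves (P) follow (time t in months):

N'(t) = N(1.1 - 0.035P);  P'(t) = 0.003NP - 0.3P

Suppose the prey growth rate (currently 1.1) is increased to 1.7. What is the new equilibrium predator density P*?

At the interior fixed point, setting dN/dt = 0 with N > 0 fixes P* = (prey growth rate)/(NP coefficient) — independent of the other coefficients.
With the change, P* = 1.7/0.035 = 48.6; it rises from 31.4.

P* ≈ 48.6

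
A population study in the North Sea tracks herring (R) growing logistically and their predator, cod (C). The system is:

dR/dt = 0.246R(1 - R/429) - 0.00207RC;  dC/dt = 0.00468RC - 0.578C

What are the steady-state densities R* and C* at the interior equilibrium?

R* ≈ 124, C* ≈ 84.6

From dC/dt = 0 with C > 0: 0.00468R* = 0.578, so R* = 124.
Substitute into dR/dt = 0: 0.246(1 - 124/429) = 0.00207C*.
The bracket is 0.712, giving C* = 0.175/0.00207 = 84.6.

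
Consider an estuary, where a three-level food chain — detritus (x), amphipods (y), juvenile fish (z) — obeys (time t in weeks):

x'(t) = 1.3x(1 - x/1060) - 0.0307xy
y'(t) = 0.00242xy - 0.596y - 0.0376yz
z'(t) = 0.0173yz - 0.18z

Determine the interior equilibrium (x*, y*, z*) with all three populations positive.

From dz/dt = 0: 0.0173y* = 0.18, so y* = 10.4.
From dx/dt = 0: 1.3(1 - x*/1060) = 0.0307·10.4, giving x* = 1060·(1 - 0.246) = 800.
From dy/dt = 0: 0.00242·800 - 0.596 = 0.0376z*, so z* = 1.34/0.0376 = 35.6.

x* ≈ 800, y* ≈ 10.4, z* ≈ 35.6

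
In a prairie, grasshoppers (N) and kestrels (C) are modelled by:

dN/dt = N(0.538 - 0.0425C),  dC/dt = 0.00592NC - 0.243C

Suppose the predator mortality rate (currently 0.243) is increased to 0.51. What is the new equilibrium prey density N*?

At the interior fixed point, setting dC/dt = 0 with C > 0 fixes N* = (predator death rate)/(NC coefficient) — independent of the other coefficients.
With the change, N* = 0.51/0.00592 = 86.1; it rises from 41.

N* ≈ 86.1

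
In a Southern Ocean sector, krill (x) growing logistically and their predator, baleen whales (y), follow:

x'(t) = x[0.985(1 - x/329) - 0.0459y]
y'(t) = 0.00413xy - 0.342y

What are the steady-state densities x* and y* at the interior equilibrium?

x* ≈ 82.8, y* ≈ 16.1

From dy/dt = 0 with y > 0: 0.00413x* = 0.342, so x* = 82.8.
Substitute into dx/dt = 0: 0.985(1 - 82.8/329) = 0.0459y*.
The bracket is 0.748, giving y* = 0.737/0.0459 = 16.1.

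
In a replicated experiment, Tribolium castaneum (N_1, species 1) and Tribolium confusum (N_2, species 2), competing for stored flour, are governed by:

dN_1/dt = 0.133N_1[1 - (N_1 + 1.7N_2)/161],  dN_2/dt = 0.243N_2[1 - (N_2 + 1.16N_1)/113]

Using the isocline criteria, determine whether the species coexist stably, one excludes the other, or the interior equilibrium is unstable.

Compare the nullcline intercepts: K1/α12 = 161/1.7 = 94.7 < K2 = 113; K2/α21 = 113/1.16 = 97.4 < K1 = 161.
Since both are reversed, neither can invade when rare; the interior point is a saddle.

unstable coexistence (outcome depends on initial conditions)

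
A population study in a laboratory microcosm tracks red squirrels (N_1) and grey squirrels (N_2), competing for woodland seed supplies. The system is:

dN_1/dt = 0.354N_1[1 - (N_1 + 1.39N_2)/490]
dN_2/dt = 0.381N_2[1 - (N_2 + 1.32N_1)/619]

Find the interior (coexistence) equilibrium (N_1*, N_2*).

N_1* ≈ 444, N_2* ≈ 33.3

Setting both brackets to zero gives the nullclines N_1 + 1.39N_2 = 490 and 1.32N_1 + N_2 = 619.
Substituting N_2 = 619 - 1.32N_1 into the first: N_1(1 - 1.39·1.32) = 490 - 1.39·619.
So N_1* = -370/-0.835 = 444, and then N_2* = 619 - 1.32·444 = 33.3.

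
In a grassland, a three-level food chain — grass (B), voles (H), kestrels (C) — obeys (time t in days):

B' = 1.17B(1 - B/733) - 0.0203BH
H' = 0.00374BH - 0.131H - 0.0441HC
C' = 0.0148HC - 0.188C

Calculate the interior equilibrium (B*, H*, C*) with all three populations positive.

B* ≈ 571, H* ≈ 12.7, C* ≈ 45.5

From dC/dt = 0: 0.0148H* = 0.188, so H* = 12.7.
From dB/dt = 0: 1.17(1 - B*/733) = 0.0203·12.7, giving B* = 733·(1 - 0.22) = 571.
From dH/dt = 0: 0.00374·571 - 0.131 = 0.0441C*, so C* = 2.01/0.0441 = 45.5.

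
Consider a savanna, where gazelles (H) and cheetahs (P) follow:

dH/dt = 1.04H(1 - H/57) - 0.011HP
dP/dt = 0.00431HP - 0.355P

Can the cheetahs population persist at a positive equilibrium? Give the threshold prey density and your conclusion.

The predator equation gives dP/dt > 0 only when H > 0.355/0.00431 = 82.4.
Without the predator, H → K = 57. Since 57 < 82.4, the predator cannot invade.

Threshold H = 82.4; K < 82.4, so no, the predator goes extinct.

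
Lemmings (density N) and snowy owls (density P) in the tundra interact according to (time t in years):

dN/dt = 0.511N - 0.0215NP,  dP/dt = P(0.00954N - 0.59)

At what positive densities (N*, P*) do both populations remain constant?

Set dP/dt = 0 with P > 0: 0.00954N - 0.59 = 0, so N* = 0.59/0.00954 = 61.8.
Set dN/dt = 0 with N > 0: 0.511 - 0.0215P = 0, so P* = 0.511/0.0215 = 23.8.

N* ≈ 61.8, P* ≈ 23.8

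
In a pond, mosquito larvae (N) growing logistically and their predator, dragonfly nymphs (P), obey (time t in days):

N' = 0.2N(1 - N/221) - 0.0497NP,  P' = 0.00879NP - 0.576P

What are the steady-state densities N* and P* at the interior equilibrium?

N* ≈ 65.5, P* ≈ 2.83

From dP/dt = 0 with P > 0: 0.00879N* = 0.576, so N* = 65.5.
Substitute into dN/dt = 0: 0.2(1 - 65.5/221) = 0.0497P*.
The bracket is 0.703, giving P* = 0.141/0.0497 = 2.83.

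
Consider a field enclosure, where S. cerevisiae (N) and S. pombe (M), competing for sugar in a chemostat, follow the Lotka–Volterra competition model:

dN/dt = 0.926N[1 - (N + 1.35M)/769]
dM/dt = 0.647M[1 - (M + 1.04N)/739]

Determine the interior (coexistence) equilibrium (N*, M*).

Setting both brackets to zero gives the nullclines N + 1.35M = 769 and 1.04N + M = 739.
Substituting M = 739 - 1.04N into the first: N(1 - 1.35·1.04) = 769 - 1.35·739.
So N* = -229/-0.404 = 566, and then M* = 739 - 1.04·566 = 150.

N* ≈ 566, M* ≈ 150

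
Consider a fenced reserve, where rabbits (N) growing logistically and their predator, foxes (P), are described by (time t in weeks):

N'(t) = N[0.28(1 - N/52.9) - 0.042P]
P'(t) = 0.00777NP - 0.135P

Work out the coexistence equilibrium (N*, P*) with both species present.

From dP/dt = 0 with P > 0: 0.00777N* = 0.135, so N* = 17.4.
Substitute into dN/dt = 0: 0.28(1 - 17.4/52.9) = 0.042P*.
The bracket is 0.672, giving P* = 0.188/0.042 = 4.48.

N* ≈ 17.4, P* ≈ 4.48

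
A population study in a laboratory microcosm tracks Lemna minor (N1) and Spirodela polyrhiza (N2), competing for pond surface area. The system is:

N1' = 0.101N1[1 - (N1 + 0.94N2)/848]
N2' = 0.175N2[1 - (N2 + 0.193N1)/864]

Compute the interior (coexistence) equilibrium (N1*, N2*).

N1* ≈ 43.8, N2* ≈ 856

Setting both brackets to zero gives the nullclines N1 + 0.94N2 = 848 and 0.193N1 + N2 = 864.
Substituting N2 = 864 - 0.193N1 into the first: N1(1 - 0.94·0.193) = 848 - 0.94·864.
So N1* = 35.8/0.819 = 43.8, and then N2* = 864 - 0.193·43.8 = 856.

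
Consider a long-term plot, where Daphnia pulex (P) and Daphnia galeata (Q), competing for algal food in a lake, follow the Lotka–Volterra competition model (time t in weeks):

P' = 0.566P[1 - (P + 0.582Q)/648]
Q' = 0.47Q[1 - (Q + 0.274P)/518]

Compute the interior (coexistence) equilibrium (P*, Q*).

P* ≈ 412, Q* ≈ 405

Setting both brackets to zero gives the nullclines P + 0.582Q = 648 and 0.274P + Q = 518.
Substituting Q = 518 - 0.274P into the first: P(1 - 0.582·0.274) = 648 - 0.582·518.
So P* = 347/0.841 = 412, and then Q* = 518 - 0.274·412 = 405.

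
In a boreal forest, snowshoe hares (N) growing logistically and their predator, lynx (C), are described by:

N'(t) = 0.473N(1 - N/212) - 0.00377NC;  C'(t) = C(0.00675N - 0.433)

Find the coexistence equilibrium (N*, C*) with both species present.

N* ≈ 64.1, C* ≈ 87.5

From dC/dt = 0 with C > 0: 0.00675N* = 0.433, so N* = 64.1.
Substitute into dN/dt = 0: 0.473(1 - 64.1/212) = 0.00377C*.
The bracket is 0.697, giving C* = 0.33/0.00377 = 87.5.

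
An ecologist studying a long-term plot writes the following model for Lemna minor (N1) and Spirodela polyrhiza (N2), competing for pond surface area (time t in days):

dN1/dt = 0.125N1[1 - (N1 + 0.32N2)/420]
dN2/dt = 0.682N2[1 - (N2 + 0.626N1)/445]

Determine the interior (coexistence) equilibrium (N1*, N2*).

Setting both brackets to zero gives the nullclines N1 + 0.32N2 = 420 and 0.626N1 + N2 = 445.
Substituting N2 = 445 - 0.626N1 into the first: N1(1 - 0.32·0.626) = 420 - 0.32·445.
So N1* = 278/0.8 = 347, and then N2* = 445 - 0.626·347 = 228.

N1* ≈ 347, N2* ≈ 228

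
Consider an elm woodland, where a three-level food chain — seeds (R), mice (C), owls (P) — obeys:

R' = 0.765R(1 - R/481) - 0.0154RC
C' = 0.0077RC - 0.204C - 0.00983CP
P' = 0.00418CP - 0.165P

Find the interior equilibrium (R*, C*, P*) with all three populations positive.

From dP/dt = 0: 0.00418C* = 0.165, so C* = 39.5.
From dR/dt = 0: 0.765(1 - R*/481) = 0.0154·39.5, giving R* = 481·(1 - 0.795) = 98.8.
From dC/dt = 0: 0.0077·98.8 - 0.204 = 0.00983P*, so P* = 0.557/0.00983 = 56.6.

R* ≈ 98.8, C* ≈ 39.5, P* ≈ 56.6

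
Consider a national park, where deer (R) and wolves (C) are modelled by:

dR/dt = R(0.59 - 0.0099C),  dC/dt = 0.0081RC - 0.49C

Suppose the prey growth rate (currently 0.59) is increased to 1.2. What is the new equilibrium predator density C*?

At the interior fixed point, setting dR/dt = 0 with R > 0 fixes C* = (prey growth rate)/(RC coefficient) — independent of the other coefficients.
With the change, C* = 1.2/0.0099 = 121; it rises from 59.6.

C* ≈ 121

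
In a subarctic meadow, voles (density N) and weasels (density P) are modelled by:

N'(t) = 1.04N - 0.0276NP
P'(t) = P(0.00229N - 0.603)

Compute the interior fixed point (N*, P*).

Set dP/dt = 0 with P > 0: 0.00229N - 0.603 = 0, so N* = 0.603/0.00229 = 263.
Set dN/dt = 0 with N > 0: 1.04 - 0.0276P = 0, so P* = 1.04/0.0276 = 37.7.

N* ≈ 263, P* ≈ 37.7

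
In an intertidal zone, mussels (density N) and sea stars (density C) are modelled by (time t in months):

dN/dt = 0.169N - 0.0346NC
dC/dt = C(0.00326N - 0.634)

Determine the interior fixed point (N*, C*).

N* ≈ 194, C* ≈ 4.88

Set dC/dt = 0 with C > 0: 0.00326N - 0.634 = 0, so N* = 0.634/0.00326 = 194.
Set dN/dt = 0 with N > 0: 0.169 - 0.0346C = 0, so C* = 0.169/0.0346 = 4.88.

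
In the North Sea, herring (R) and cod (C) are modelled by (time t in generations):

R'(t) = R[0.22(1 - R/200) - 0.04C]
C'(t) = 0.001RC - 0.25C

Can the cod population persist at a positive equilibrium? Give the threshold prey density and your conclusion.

The predator equation gives dC/dt > 0 only when R > 0.25/0.001 = 250.
Without the predator, R → K = 200. Since 200 < 250, the predator cannot invade.

Threshold R = 250; K < 250, so no, the predator goes extinct.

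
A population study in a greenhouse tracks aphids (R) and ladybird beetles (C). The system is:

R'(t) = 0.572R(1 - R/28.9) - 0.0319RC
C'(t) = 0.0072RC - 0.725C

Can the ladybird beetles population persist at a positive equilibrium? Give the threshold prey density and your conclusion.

Threshold R = 101; K < 101, so no, the predator goes extinct.

The predator equation gives dC/dt > 0 only when R > 0.725/0.0072 = 101.
Without the predator, R → K = 28.9. Since 28.9 < 101, the predator cannot invade.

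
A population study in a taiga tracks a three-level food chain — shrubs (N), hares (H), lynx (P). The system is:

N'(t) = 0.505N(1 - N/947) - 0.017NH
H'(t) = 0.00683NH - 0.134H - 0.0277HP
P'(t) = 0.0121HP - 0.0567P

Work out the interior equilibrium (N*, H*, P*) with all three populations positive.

From dP/dt = 0: 0.0121H* = 0.0567, so H* = 4.69.
From dN/dt = 0: 0.505(1 - N*/947) = 0.017·4.69, giving N* = 947·(1 - 0.158) = 798.
From dH/dt = 0: 0.00683·798 - 0.134 = 0.0277P*, so P* = 5.31/0.0277 = 192.

N* ≈ 798, H* ≈ 4.69, P* ≈ 192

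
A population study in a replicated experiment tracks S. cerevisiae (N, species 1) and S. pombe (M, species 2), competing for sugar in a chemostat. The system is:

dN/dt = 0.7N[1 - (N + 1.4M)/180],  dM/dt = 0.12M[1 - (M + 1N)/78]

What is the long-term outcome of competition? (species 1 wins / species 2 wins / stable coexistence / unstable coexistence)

Compare the nullcline intercepts: K1/α12 = 180/1.4 = 129 > K2 = 78; K2/α21 = 78/1 = 78 < K1 = 180.
Since the inequalities point opposite ways, species 1 can invade but species 2 cannot.

species 1 excludes species 2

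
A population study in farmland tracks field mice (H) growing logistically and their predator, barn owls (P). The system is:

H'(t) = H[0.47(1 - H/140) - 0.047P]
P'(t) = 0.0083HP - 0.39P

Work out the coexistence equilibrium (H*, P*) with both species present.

From dP/dt = 0 with P > 0: 0.0083H* = 0.39, so H* = 47.
Substitute into dH/dt = 0: 0.47(1 - 47/140) = 0.047P*.
The bracket is 0.664, giving P* = 0.312/0.047 = 6.64.

H* ≈ 47, P* ≈ 6.64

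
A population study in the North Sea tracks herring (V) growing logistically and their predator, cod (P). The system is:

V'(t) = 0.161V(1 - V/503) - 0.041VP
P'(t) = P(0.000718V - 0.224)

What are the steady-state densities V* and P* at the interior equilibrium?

V* ≈ 312, P* ≈ 1.49

From dP/dt = 0 with P > 0: 0.000718V* = 0.224, so V* = 312.
Substitute into dV/dt = 0: 0.161(1 - 312/503) = 0.041P*.
The bracket is 0.38, giving P* = 0.0611/0.041 = 1.49.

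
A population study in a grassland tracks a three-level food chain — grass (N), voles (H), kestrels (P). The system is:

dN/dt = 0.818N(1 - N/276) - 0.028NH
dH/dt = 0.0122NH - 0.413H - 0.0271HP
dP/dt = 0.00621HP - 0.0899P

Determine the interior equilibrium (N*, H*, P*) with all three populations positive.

N* ≈ 139, H* ≈ 14.5, P* ≈ 47.4

From dP/dt = 0: 0.00621H* = 0.0899, so H* = 14.5.
From dN/dt = 0: 0.818(1 - N*/276) = 0.028·14.5, giving N* = 276·(1 - 0.496) = 139.
From dH/dt = 0: 0.0122·139 - 0.413 = 0.0271P*, so P* = 1.29/0.0271 = 47.4.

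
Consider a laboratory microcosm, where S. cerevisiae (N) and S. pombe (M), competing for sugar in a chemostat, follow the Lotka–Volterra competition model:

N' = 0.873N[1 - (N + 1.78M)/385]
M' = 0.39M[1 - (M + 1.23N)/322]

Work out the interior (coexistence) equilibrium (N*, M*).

Setting both brackets to zero gives the nullclines N + 1.78M = 385 and 1.23N + M = 322.
Substituting M = 322 - 1.23N into the first: N(1 - 1.78·1.23) = 385 - 1.78·322.
So N* = -188/-1.19 = 158, and then M* = 322 - 1.23·158 = 127.

N* ≈ 158, M* ≈ 127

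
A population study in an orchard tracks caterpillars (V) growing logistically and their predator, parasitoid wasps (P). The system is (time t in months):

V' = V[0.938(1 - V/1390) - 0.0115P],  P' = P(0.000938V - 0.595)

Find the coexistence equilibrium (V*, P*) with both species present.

V* ≈ 634, P* ≈ 44.3

From dP/dt = 0 with P > 0: 0.000938V* = 0.595, so V* = 634.
Substitute into dV/dt = 0: 0.938(1 - 634/1390) = 0.0115P*.
The bracket is 0.544, giving P* = 0.51/0.0115 = 44.3.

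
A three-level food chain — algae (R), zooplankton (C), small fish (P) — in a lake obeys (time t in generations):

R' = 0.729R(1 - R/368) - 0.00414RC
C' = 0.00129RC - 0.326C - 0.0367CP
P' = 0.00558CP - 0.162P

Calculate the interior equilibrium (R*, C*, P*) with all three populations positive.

From dP/dt = 0: 0.00558C* = 0.162, so C* = 29.
From dR/dt = 0: 0.729(1 - R*/368) = 0.00414·29, giving R* = 368·(1 - 0.165) = 307.
From dC/dt = 0: 0.00129·307 - 0.326 = 0.0367P*, so P* = 0.0705/0.0367 = 1.92.

R* ≈ 307, C* ≈ 29, P* ≈ 1.92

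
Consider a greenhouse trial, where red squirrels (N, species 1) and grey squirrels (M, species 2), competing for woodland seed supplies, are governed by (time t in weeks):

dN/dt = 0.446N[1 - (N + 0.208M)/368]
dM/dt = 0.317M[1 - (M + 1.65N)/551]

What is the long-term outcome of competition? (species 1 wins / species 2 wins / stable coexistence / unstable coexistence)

Compare the nullcline intercepts: K1/α12 = 368/0.208 = 1770 > K2 = 551; K2/α21 = 551/1.65 = 334 < K1 = 368.
Since the inequalities point opposite ways, species 1 can invade but species 2 cannot.

species 1 excludes species 2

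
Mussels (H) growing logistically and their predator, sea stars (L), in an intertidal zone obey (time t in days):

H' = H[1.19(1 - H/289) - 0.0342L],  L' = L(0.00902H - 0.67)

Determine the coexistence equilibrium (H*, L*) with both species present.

H* ≈ 74.3, L* ≈ 25.9

From dL/dt = 0 with L > 0: 0.00902H* = 0.67, so H* = 74.3.
Substitute into dH/dt = 0: 1.19(1 - 74.3/289) = 0.0342L*.
The bracket is 0.743, giving L* = 0.884/0.0342 = 25.9.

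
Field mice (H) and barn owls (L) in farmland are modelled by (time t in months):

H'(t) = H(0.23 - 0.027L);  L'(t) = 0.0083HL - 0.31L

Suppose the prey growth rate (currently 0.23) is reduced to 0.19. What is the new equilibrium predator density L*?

At the interior fixed point, setting dH/dt = 0 with H > 0 fixes L* = (prey growth rate)/(HL coefficient) — independent of the other coefficients.
With the change, L* = 0.19/0.027 = 7.04; it falls from 8.52.

L* ≈ 7.04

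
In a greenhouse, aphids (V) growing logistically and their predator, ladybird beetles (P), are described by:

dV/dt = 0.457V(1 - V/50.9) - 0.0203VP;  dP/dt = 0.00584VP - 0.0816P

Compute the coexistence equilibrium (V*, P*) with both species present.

V* ≈ 14, P* ≈ 16.3

From dP/dt = 0 with P > 0: 0.00584V* = 0.0816, so V* = 14.
Substitute into dV/dt = 0: 0.457(1 - 14/50.9) = 0.0203P*.
The bracket is 0.725, giving P* = 0.332/0.0203 = 16.3.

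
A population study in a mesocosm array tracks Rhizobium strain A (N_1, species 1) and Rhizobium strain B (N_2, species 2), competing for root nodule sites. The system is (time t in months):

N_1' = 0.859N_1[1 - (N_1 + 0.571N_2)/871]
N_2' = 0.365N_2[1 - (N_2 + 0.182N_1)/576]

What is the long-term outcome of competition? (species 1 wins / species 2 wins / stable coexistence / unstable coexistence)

stable coexistence

Compare the nullcline intercepts: K1/α12 = 871/0.571 = 1530 > K2 = 576; K2/α21 = 576/0.182 = 3160 > K1 = 871.
Since both inequalities hold, each species can invade when rare, so the interior equilibrium is stable.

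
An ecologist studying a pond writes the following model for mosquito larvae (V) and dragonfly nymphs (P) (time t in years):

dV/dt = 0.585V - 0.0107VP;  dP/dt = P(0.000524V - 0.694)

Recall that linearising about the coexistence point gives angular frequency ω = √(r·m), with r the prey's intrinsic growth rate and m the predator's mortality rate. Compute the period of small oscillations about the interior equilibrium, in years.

T ≈ 9.86 years

Here r = 0.585 and m = 0.694, so r·m = 0.406.
ω = √0.406 = 0.637 per year, hence T = 2π/ω ≈ 9.86 years.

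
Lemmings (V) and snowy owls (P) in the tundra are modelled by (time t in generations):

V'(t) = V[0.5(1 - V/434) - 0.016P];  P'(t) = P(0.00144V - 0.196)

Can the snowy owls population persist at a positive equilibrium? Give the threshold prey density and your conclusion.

The predator equation gives dP/dt > 0 only when V > 0.196/0.00144 = 136.
Without the predator, V → K = 434. Since 434 > 136, the predator can invade and persist.

Threshold V = 136; K > 136, so yes, the predator persists.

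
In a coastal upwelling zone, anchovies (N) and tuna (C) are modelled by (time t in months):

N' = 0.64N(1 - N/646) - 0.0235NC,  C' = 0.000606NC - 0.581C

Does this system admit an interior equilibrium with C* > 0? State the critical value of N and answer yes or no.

Threshold N = 959; K < 959, so no, the predator goes extinct.

The predator equation gives dC/dt > 0 only when N > 0.581/0.000606 = 959.
Without the predator, N → K = 646. Since 646 < 959, the predator cannot invade.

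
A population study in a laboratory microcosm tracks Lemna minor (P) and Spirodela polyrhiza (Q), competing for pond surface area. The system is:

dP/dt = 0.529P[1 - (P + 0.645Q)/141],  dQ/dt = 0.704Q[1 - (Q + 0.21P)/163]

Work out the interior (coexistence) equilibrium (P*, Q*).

Setting both brackets to zero gives the nullclines P + 0.645Q = 141 and 0.21P + Q = 163.
Substituting Q = 163 - 0.21P into the first: P(1 - 0.645·0.21) = 141 - 0.645·163.
So P* = 35.9/0.865 = 41.5, and then Q* = 163 - 0.21·41.5 = 154.

P* ≈ 41.5, Q* ≈ 154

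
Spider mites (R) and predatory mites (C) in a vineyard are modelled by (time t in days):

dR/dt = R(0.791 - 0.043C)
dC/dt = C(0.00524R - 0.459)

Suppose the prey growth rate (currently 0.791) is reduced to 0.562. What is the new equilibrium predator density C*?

C* ≈ 13.1

At the interior fixed point, setting dR/dt = 0 with R > 0 fixes C* = (prey growth rate)/(RC coefficient) — independent of the other coefficients.
With the change, C* = 0.562/0.043 = 13.1; it falls from 18.4.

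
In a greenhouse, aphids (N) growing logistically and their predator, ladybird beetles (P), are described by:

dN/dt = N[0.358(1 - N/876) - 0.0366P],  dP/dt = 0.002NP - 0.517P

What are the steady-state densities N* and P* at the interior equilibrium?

From dP/dt = 0 with P > 0: 0.002N* = 0.517, so N* = 258.
Substitute into dN/dt = 0: 0.358(1 - 258/876) = 0.0366P*.
The bracket is 0.705, giving P* = 0.252/0.0366 = 6.9.

N* ≈ 258, P* ≈ 6.9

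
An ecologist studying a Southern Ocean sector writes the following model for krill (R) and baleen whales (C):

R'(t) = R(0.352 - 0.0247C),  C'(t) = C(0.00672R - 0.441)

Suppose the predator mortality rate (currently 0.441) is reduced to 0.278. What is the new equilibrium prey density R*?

At the interior fixed point, setting dC/dt = 0 with C > 0 fixes R* = (predator death rate)/(RC coefficient) — independent of the other coefficients.
With the change, R* = 0.278/0.00672 = 41.4; it falls from 65.6.

R* ≈ 41.4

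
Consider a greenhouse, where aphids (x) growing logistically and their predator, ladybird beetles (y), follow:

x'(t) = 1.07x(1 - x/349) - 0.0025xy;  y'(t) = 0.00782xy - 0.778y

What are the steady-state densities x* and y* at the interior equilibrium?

From dy/dt = 0 with y > 0: 0.00782x* = 0.778, so x* = 99.5.
Substitute into dx/dt = 0: 1.07(1 - 99.5/349) = 0.0025y*.
The bracket is 0.715, giving y* = 0.765/0.0025 = 306.

x* ≈ 99.5, y* ≈ 306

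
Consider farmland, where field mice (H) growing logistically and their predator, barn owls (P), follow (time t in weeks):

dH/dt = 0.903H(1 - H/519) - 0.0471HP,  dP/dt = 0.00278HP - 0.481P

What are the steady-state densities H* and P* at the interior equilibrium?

H* ≈ 173, P* ≈ 12.8

From dP/dt = 0 with P > 0: 0.00278H* = 0.481, so H* = 173.
Substitute into dH/dt = 0: 0.903(1 - 173/519) = 0.0471P*.
The bracket is 0.667, giving P* = 0.602/0.0471 = 12.8.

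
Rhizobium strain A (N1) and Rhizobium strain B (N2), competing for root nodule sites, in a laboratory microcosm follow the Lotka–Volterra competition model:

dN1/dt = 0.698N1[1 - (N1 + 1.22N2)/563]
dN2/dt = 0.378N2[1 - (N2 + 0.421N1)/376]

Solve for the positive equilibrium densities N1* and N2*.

Setting both brackets to zero gives the nullclines N1 + 1.22N2 = 563 and 0.421N1 + N2 = 376.
Substituting N2 = 376 - 0.421N1 into the first: N1(1 - 1.22·0.421) = 563 - 1.22·376.
So N1* = 104/0.486 = 214, and then N2* = 376 - 0.421·214 = 286.

N1* ≈ 214, N2* ≈ 286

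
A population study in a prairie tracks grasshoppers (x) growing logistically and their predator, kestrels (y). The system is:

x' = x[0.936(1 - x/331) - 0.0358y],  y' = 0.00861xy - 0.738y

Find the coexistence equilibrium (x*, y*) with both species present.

x* ≈ 85.7, y* ≈ 19.4

From dy/dt = 0 with y > 0: 0.00861x* = 0.738, so x* = 85.7.
Substitute into dx/dt = 0: 0.936(1 - 85.7/331) = 0.0358y*.
The bracket is 0.741, giving y* = 0.694/0.0358 = 19.4.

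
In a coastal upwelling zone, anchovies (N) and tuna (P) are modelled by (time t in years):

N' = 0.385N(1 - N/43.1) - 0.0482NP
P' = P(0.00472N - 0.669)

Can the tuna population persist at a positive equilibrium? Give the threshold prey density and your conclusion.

Threshold N = 142; K < 142, so no, the predator goes extinct.

The predator equation gives dP/dt > 0 only when N > 0.669/0.00472 = 142.
Without the predator, N → K = 43.1. Since 43.1 < 142, the predator cannot invade.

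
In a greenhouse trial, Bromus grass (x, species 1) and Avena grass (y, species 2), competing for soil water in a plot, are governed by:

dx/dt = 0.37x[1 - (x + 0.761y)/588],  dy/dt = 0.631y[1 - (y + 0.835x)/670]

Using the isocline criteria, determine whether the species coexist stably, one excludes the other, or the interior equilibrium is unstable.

stable coexistence

Compare the nullcline intercepts: K1/α12 = 588/0.761 = 773 > K2 = 670; K2/α21 = 670/0.835 = 802 > K1 = 588.
Since both inequalities hold, each species can invade when rare, so the interior equilibrium is stable.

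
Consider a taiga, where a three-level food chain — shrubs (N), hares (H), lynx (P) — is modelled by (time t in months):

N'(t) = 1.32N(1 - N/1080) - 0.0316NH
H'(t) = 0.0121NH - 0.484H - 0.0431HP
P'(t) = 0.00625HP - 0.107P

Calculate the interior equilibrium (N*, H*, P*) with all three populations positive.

From dP/dt = 0: 0.00625H* = 0.107, so H* = 17.1.
From dN/dt = 0: 1.32(1 - N*/1080) = 0.0316·17.1, giving N* = 1080·(1 - 0.41) = 637.
From dH/dt = 0: 0.0121·637 - 0.484 = 0.0431P*, so P* = 7.23/0.0431 = 168.

N* ≈ 637, H* ≈ 17.1, P* ≈ 168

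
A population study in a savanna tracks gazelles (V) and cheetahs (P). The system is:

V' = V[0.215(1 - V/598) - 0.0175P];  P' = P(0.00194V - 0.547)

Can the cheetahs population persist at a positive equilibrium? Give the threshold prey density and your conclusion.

Threshold V = 282; K > 282, so yes, the predator persists.

The predator equation gives dP/dt > 0 only when V > 0.547/0.00194 = 282.
Without the predator, V → K = 598. Since 598 > 282, the predator can invade and persist.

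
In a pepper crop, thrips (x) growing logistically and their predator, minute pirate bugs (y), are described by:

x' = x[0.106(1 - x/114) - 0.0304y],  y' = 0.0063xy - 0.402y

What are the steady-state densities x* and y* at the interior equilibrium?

x* ≈ 63.8, y* ≈ 1.54

From dy/dt = 0 with y > 0: 0.0063x* = 0.402, so x* = 63.8.
Substitute into dx/dt = 0: 0.106(1 - 63.8/114) = 0.0304y*.
The bracket is 0.44, giving y* = 0.0467/0.0304 = 1.54.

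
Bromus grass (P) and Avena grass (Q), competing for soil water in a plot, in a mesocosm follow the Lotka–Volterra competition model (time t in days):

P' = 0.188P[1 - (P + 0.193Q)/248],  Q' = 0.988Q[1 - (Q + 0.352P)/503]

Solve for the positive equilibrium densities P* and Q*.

Setting both brackets to zero gives the nullclines P + 0.193Q = 248 and 0.352P + Q = 503.
Substituting Q = 503 - 0.352P into the first: P(1 - 0.193·0.352) = 248 - 0.193·503.
So P* = 151/0.932 = 162, and then Q* = 503 - 0.352·162 = 446.

P* ≈ 162, Q* ≈ 446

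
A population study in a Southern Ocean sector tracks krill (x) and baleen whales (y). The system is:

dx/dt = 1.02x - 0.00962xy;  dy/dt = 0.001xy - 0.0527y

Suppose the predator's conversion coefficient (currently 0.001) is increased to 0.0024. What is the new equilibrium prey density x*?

At the interior fixed point, setting dy/dt = 0 with y > 0 fixes x* = (predator death rate)/(xy coefficient) — independent of the other coefficients.
With the change, x* = 0.0527/0.0024 = 22; it falls from 52.7.

x* ≈ 22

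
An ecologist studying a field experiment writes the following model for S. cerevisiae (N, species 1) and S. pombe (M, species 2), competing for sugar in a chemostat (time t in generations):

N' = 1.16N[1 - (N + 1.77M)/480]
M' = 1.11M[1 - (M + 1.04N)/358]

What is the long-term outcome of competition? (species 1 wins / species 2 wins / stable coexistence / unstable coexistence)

Compare the nullcline intercepts: K1/α12 = 480/1.77 = 271 < K2 = 358; K2/α21 = 358/1.04 = 344 < K1 = 480.
Since both are reversed, neither can invade when rare; the interior point is a saddle.

unstable coexistence (outcome depends on initial conditions)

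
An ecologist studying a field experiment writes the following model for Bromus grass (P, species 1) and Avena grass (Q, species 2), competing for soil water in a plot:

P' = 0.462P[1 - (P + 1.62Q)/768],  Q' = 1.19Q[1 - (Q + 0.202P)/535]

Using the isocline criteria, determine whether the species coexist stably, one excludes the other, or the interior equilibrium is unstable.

Compare the nullcline intercepts: K1/α12 = 768/1.62 = 474 < K2 = 535; K2/α21 = 535/0.202 = 2650 > K1 = 768.
Since the inequalities point opposite ways, species 2 can invade but species 1 cannot.

species 2 excludes species 1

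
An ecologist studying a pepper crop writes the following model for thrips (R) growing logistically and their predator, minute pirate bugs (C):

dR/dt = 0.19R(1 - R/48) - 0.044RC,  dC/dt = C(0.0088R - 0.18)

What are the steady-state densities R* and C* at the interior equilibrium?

R* ≈ 20.5, C* ≈ 2.48

From dC/dt = 0 with C > 0: 0.0088R* = 0.18, so R* = 20.5.
Substitute into dR/dt = 0: 0.19(1 - 20.5/48) = 0.044C*.
The bracket is 0.574, giving C* = 0.109/0.044 = 2.48.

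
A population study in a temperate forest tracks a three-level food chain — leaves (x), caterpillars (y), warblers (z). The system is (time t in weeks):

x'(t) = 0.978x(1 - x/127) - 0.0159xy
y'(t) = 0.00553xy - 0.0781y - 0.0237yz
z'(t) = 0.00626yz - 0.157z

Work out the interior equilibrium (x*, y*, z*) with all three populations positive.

From dz/dt = 0: 0.00626y* = 0.157, so y* = 25.1.
From dx/dt = 0: 0.978(1 - x*/127) = 0.0159·25.1, giving x* = 127·(1 - 0.408) = 75.2.
From dy/dt = 0: 0.00553·75.2 - 0.0781 = 0.0237z*, so z* = 0.338/0.0237 = 14.3.

x* ≈ 75.2, y* ≈ 25.1, z* ≈ 14.3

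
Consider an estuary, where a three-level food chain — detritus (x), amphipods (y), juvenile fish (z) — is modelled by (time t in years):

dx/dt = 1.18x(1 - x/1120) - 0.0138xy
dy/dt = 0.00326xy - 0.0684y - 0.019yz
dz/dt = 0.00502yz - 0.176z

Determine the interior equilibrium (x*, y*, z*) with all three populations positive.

From dz/dt = 0: 0.00502y* = 0.176, so y* = 35.1.
From dx/dt = 0: 1.18(1 - x*/1120) = 0.0138·35.1, giving x* = 1120·(1 - 0.41) = 661.
From dy/dt = 0: 0.00326·661 - 0.0684 = 0.019z*, so z* = 2.09/0.019 = 110.

x* ≈ 661, y* ≈ 35.1, z* ≈ 110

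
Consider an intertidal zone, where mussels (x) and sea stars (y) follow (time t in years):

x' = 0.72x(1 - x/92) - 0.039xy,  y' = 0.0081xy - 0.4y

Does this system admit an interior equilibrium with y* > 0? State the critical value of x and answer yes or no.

The predator equation gives dy/dt > 0 only when x > 0.4/0.0081 = 49.4.
Without the predator, x → K = 92. Since 92 > 49.4, the predator can invade and persist.

Threshold x = 49.4; K > 49.4, so yes, the predator persists.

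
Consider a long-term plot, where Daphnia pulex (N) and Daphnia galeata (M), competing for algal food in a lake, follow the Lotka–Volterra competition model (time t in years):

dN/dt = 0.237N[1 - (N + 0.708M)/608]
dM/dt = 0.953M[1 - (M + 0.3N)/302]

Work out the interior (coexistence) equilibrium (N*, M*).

N* ≈ 500, M* ≈ 152

Setting both brackets to zero gives the nullclines N + 0.708M = 608 and 0.3N + M = 302.
Substituting M = 302 - 0.3N into the first: N(1 - 0.708·0.3) = 608 - 0.708·302.
So N* = 394/0.788 = 500, and then M* = 302 - 0.3·500 = 152.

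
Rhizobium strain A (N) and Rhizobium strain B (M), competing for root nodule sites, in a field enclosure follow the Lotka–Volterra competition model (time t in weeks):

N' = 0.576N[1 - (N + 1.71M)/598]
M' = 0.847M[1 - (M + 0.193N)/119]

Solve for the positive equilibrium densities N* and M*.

N* ≈ 589, M* ≈ 5.35

Setting both brackets to zero gives the nullclines N + 1.71M = 598 and 0.193N + M = 119.
Substituting M = 119 - 0.193N into the first: N(1 - 1.71·0.193) = 598 - 1.71·119.
So N* = 395/0.67 = 589, and then M* = 119 - 0.193·589 = 5.35.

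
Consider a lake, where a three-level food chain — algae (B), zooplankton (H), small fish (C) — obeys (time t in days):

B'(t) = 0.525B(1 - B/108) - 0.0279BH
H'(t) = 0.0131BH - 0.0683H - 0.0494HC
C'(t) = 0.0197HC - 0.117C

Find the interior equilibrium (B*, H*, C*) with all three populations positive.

From dC/dt = 0: 0.0197H* = 0.117, so H* = 5.94.
From dB/dt = 0: 0.525(1 - B*/108) = 0.0279·5.94, giving B* = 108·(1 - 0.316) = 73.9.
From dH/dt = 0: 0.0131·73.9 - 0.0683 = 0.0494C*, so C* = 0.9/0.0494 = 18.2.

B* ≈ 73.9, H* ≈ 5.94, C* ≈ 18.2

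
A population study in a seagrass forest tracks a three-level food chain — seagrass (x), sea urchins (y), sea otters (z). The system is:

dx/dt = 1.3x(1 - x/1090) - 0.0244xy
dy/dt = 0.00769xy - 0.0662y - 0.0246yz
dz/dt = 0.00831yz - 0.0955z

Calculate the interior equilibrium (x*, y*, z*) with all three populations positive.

From dz/dt = 0: 0.00831y* = 0.0955, so y* = 11.5.
From dx/dt = 0: 1.3(1 - x*/1090) = 0.0244·11.5, giving x* = 1090·(1 - 0.216) = 855.
From dy/dt = 0: 0.00769·855 - 0.0662 = 0.0246z*, so z* = 6.51/0.0246 = 265.

x* ≈ 855, y* ≈ 11.5, z* ≈ 265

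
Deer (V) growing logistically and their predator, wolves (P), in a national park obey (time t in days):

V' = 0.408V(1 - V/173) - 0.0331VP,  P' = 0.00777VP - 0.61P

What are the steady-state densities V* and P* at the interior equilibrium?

V* ≈ 78.5, P* ≈ 6.73

From dP/dt = 0 with P > 0: 0.00777V* = 0.61, so V* = 78.5.
Substitute into dV/dt = 0: 0.408(1 - 78.5/173) = 0.0331P*.
The bracket is 0.546, giving P* = 0.223/0.0331 = 6.73.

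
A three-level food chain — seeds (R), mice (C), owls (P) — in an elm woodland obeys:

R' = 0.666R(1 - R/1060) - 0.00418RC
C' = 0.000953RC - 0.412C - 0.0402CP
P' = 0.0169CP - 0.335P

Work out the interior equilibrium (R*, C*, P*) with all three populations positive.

R* ≈ 928, C* ≈ 19.8, P* ≈ 11.8

From dP/dt = 0: 0.0169C* = 0.335, so C* = 19.8.
From dR/dt = 0: 0.666(1 - R*/1060) = 0.00418·19.8, giving R* = 1060·(1 - 0.124) = 928.
From dC/dt = 0: 0.000953·928 - 0.412 = 0.0402P*, so P* = 0.473/0.0402 = 11.8.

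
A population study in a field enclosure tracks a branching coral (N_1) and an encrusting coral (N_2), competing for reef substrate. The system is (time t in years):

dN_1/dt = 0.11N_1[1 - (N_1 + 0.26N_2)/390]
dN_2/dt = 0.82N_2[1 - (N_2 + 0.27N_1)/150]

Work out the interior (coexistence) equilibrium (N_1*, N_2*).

Setting both brackets to zero gives the nullclines N_1 + 0.26N_2 = 390 and 0.27N_1 + N_2 = 150.
Substituting N_2 = 150 - 0.27N_1 into the first: N_1(1 - 0.26·0.27) = 390 - 0.26·150.
So N_1* = 351/0.93 = 378, and then N_2* = 150 - 0.27·378 = 48.1.

N_1* ≈ 378, N_2* ≈ 48.1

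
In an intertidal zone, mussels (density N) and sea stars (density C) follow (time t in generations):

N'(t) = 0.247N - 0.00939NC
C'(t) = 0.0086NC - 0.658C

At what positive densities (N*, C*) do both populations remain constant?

N* ≈ 76.5, C* ≈ 26.3

Set dC/dt = 0 with C > 0: 0.0086N - 0.658 = 0, so N* = 0.658/0.0086 = 76.5.
Set dN/dt = 0 with N > 0: 0.247 - 0.00939C = 0, so C* = 0.247/0.00939 = 26.3.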